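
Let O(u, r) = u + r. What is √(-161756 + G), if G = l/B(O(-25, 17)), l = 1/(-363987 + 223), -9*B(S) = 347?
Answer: I*√644315813952445895753/63113054 ≈ 402.19*I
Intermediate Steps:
O(u, r) = r + u
B(S) = -347/9 (B(S) = -⅑*347 = -347/9)
l = -1/363764 (l = 1/(-363764) = -1/363764 ≈ -2.7490e-6)
G = 9/126226108 (G = -1/(363764*(-347/9)) = -1/363764*(-9/347) = 9/126226108 ≈ 7.1301e-8)
√(-161756 + G) = √(-161756 + 9/126226108) = √(-20417830325639/126226108) = I*√644315813952445895753/63113054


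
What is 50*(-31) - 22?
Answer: -1572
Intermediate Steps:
50*(-31) - 22 = -1550 - 22 = -1572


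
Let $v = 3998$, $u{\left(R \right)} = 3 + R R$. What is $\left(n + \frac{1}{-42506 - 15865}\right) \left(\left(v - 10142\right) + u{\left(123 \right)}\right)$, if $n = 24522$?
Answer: $\frac{4288395488356}{19457} \approx 2.204 \cdot 10^{8}$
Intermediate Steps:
$u{\left(R \right)} = 3 + R^{2}$
$\left(n + \frac{1}{-42506 - 15865}\right) \left(\left(v - 10142\right) + u{\left(123 \right)}\right) = \left(24522 + \frac{1}{-42506 - 15865}\right) \left(\left(3998 - 10142\right) + \left(3 + 123^{2}\right)\right) = \left(24522 + \frac{1}{-58371}\right) \left(\left(3998 - 10142\right) + \left(3 + 15129\right)\right) = \left(24522 - \frac{1}{58371}\right) \left(-6144 + 15132\right) = \frac{1431373661}{58371} \cdot 8988 = \frac{4288395488356}{19457}$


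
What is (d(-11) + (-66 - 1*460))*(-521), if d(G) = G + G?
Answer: 285508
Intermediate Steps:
d(G) = 2*G
(d(-11) + (-66 - 1*460))*(-521) = (2*(-11) + (-66 - 1*460))*(-521) = (-22 + (-66 - 460))*(-521) = (-22 - 526)*(-521) = -548*(-521) = 285508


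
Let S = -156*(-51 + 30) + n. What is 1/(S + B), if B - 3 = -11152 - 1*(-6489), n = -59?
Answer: -1/1443 ≈ -0.00069300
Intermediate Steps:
B = -4660 (B = 3 + (-11152 - 1*(-6489)) = 3 + (-11152 + 6489) = 3 - 4663 = -4660)
S = 3217 (S = -156*(-51 + 30) - 59 = -156*(-21) - 59 = 3276 - 59 = 3217)
1/(S + B) = 1/(3217 - 4660) = 1/(-1443) = -1/1443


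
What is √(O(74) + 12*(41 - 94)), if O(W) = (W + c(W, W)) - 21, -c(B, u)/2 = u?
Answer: I*√731 ≈ 27.037*I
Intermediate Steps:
c(B, u) = -2*u
O(W) = -21 - W (O(W) = (W - 2*W) - 21 = -W - 21 = -21 - W)
√(O(74) + 12*(41 - 94)) = √((-21 - 1*74) + 12*(41 - 94)) = √((-21 - 74) + 12*(-53)) = √(-95 - 636) = √(-731) = I*√731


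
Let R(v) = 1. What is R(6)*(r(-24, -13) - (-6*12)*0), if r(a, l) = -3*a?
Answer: 72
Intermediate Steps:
R(6)*(r(-24, -13) - (-6*12)*0) = 1*(-3*(-24) - (-6*12)*0) = 1*(72 - (-72)*0) = 1*(72 - 1*0) = 1*(72 + 0) = 1*72 = 72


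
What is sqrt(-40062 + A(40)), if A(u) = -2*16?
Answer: I*sqrt(40094) ≈ 200.23*I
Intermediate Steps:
A(u) = -32
sqrt(-40062 + A(40)) = sqrt(-40062 - 32) = sqrt(-40094) = I*sqrt(40094)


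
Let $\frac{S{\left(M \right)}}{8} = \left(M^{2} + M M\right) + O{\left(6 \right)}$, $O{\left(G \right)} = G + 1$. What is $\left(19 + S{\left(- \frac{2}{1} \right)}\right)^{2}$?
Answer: $19321$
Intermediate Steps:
$O{\left(G \right)} = 1 + G$
$S{\left(M \right)} = 56 + 16 M^{2}$ ($S{\left(M \right)} = 8 \left(\left(M^{2} + M M\right) + \left(1 + 6\right)\right) = 8 \left(\left(M^{2} + M^{2}\right) + 7\right) = 8 \left(2 M^{2} + 7\right) = 8 \left(7 + 2 M^{2}\right) = 56 + 16 M^{2}$)
$\left(19 + S{\left(- \frac{2}{1} \right)}\right)^{2} = \left(19 + \left(56 + 16 \left(- \frac{2}{1}\right)^{2}\right)\right)^{2} = \left(19 + \left(56 + 16 \left(\left(-2\right) 1\right)^{2}\right)\right)^{2} = \left(19 + \left(56 + 16 \left(-2\right)^{2}\right)\right)^{2} = \left(19 + \left(56 + 16 \cdot 4\right)\right)^{2} = \left(19 + \left(56 + 64\right)\right)^{2} = \left(19 + 120\right)^{2} = 139^{2} = 19321$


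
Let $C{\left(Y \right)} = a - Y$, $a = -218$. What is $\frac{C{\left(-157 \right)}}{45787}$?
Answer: $- \frac{61}{45787} \approx -0.0013323$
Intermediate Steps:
$C{\left(Y \right)} = -218 - Y$
$\frac{C{\left(-157 \right)}}{45787} = \frac{-218 - -157}{45787} = \left(-218 + 157\right) \frac{1}{45787} = \left(-61\right) \frac{1}{45787} = - \frac{61}{45787}$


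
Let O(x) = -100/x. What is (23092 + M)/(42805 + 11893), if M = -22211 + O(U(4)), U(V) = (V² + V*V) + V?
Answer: 3952/246141 ≈ 0.016056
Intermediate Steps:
U(V) = V + 2*V² (U(V) = (V² + V²) + V = 2*V² + V = V + 2*V²)
M = -199924/9 (M = -22211 - 100*1/(4*(1 + 2*4)) = -22211 - 100*1/(4*(1 + 8)) = -22211 - 100/(4*9) = -22211 - 100/36 = -22211 - 100*1/36 = -22211 - 25/9 = -199924/9 ≈ -22214.)
(23092 + M)/(42805 + 11893) = (23092 - 199924/9)/(42805 + 11893) = (7904/9)/54698 = (7904/9)*(1/54698) = 3952/246141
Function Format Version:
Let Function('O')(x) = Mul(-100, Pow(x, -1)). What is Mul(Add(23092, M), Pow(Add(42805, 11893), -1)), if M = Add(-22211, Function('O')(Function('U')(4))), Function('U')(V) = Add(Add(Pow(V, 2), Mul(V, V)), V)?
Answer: Rational(3952, 246141) ≈ 0.016056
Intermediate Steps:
Function('U')(V) = Add(V, Mul(2, Pow(V, 2))) (Function('U')(V) = Add(Add(Pow(V, 2), Pow(V, 2)), V) = Add(Mul(2, Pow(V, 2)), V) = Add(V, Mul(2, Pow(V, 2))))
M = Rational(-199924, 9) (M = Add(-22211, Mul(-100, Pow(Mul(4, Add(1, Mul(2, 4))), -1))) = Add(-22211, Mul(-100, Pow(Mul(4, Add(1, 8)), -1))) = Add(-22211, Mul(-100, Pow(Mul(4, 9), -1))) = Add(-22211, Mul(-100, Pow(36, -1))) = Add(-22211, Mul(-100, Rational(1, 36))) = Add(-22211, Rational(-25, 9)) = Rational(-199924, 9) ≈ -22214.)
Mul(Add(23092, M), Pow(Add(42805, 11893), -1)) = Mul(Add(23092, Rational(-199924, 9)), Pow(Add(42805, 11893), -1)) = Mul(Rational(7904, 9), Pow(54698, -1)) = Mul(Rational(7904, 9), Rational(1, 54698)) = Rational(3952, 246141)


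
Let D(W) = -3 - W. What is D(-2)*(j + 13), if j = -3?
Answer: -10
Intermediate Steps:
D(-2)*(j + 13) = (-3 - 1*(-2))*(-3 + 13) = (-3 + 2)*10 = -1*10 = -10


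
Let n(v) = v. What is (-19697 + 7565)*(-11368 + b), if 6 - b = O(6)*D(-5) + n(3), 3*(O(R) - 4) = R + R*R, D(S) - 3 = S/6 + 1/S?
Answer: 691548264/5 ≈ 1.3831e+8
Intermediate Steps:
D(S) = 3 + 1/S + S/6 (D(S) = 3 + (S/6 + 1/S) = 3 + (1/S + S/6) = 3 + 1/S + S/6)
O(R) = 4 + R/3 + R²/3 (O(R) = 4 + (R + R*R)/3 = 4 + (R + R²)/3 = 4 + (R/3 + R²/3) = 4 + R/3 + R²/3)
b = -162/5 (b = 6 - ((4 + (⅓)*6 + (⅓)*6²)*(3 + 1/(-5) + (⅙)*(-5)) + 3) = 6 - ((4 + 2 + (⅓)*36)*(3 - ⅕ - ⅚) + 3) = 6 - ((4 + 2 + 12)*(59/30) + 3) = 6 - (18*(59/30) + 3) = 6 - (177/5 + 3) = 6 - 1*192/5 = 6 - 192/5 = -162/5 ≈ -32.400)
(-19697 + 7565)*(-11368 + b) = (-19697 + 7565)*(-11368 - 162/5) = -12132*(-57002/5) = 691548264/5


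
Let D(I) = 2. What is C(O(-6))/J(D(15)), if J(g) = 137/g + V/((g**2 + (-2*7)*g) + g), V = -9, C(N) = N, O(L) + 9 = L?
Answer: -165/758 ≈ -0.21768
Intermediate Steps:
O(L) = -9 + L
J(g) = -9/(g**2 - 13*g) + 137/g (J(g) = 137/g - 9/((g**2 + (-2*7)*g) + g) = 137/g - 9/((g**2 - 14*g) + g) = 137/g - 9/(g**2 - 13*g) = -9/(g**2 - 13*g) + 137/g)
C(O(-6))/J(D(15)) = (-9 - 6)/(((-1790 + 137*2)/(2*(-13 + 2)))) = -15*(-22/(-1790 + 274)) = -15/((1/2)*(-1/11)*(-1516)) = -15/758/11 = -15*11/758 = -165/758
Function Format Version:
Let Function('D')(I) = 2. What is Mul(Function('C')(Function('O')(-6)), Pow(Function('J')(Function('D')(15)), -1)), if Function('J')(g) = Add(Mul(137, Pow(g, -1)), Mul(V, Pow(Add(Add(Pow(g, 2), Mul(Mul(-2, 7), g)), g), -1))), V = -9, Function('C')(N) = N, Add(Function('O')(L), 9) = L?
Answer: Rational(-165, 758) ≈ -0.21768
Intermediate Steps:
Function('O')(L) = Add(-9, L)
Function('J')(g) = Add(Mul(-9, Pow(Add(Pow(g, 2), Mul(-13, g)), -1)), Mul(137, Pow(g, -1))) (Function('J')(g) = Add(Mul(137, Pow(g, -1)), Mul(-9, Pow(Add(Add(Pow(g, 2), Mul(Mul(-2, 7), g)), g), -1))) = Add(Mul(137, Pow(g, -1)), Mul(-9, Pow(Add(Add(Pow(g, 2), Mul(-14, g)), g), -1))) = Add(Mul(137, Pow(g, -1)), Mul(-9, Pow(Add(Pow(g, 2), Mul(-13, g)), -1))) = Add(Mul(-9, Pow(Add(Pow(g, 2), Mul(-13, g)), -1)), Mul(137, Pow(g, -1))))
Mul(Function('C')(Function('O')(-6)), Pow(Function('J')(Function('D')(15)), -1)) = Mul(Add(-9, -6), Pow(Mul(Pow(2, -1), Pow(Add(-13, 2), -1), Add(-1790, Mul(137, 2))), -1)) = Mul(-15, Pow(Mul(Rational(1, 2), Pow(-11, -1), Add(-1790, 274)), -1)) = Mul(-15, Pow(Mul(Rational(1, 2), Rational(-1, 11), -1516), -1)) = Mul(-15, Pow(Rational(758, 11), -1)) = Mul(-15, Rational(11, 758)) = Rational(-165, 758)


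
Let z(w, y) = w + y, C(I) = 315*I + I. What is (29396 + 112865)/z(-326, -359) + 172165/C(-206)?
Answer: -9378555081/44590760 ≈ -210.33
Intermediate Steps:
C(I) = 316*I
(29396 + 112865)/z(-326, -359) + 172165/C(-206) = (29396 + 112865)/(-326 - 359) + 172165/((316*(-206))) = 142261/(-685) + 172165/(-65096) = 142261*(-1/685) + 172165*(-1/65096) = -142261/685 - 172165/65096 = -9378555081/44590760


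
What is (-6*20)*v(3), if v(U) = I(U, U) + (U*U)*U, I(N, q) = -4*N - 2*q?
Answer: -1080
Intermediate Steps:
v(U) = U³ - 6*U (v(U) = (-4*U - 2*U) + (U*U)*U = -6*U + U²*U = -6*U + U³ = U³ - 6*U)
(-6*20)*v(3) = (-6*20)*(3*(-6 + 3²)) = -360*(-6 + 9) = -360*3 = -120*9 = -1080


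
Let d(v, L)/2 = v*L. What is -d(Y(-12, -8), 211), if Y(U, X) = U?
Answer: 5064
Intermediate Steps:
d(v, L) = 2*L*v (d(v, L) = 2*(v*L) = 2*(L*v) = 2*L*v)
-d(Y(-12, -8), 211) = -2*211*(-12) = -1*(-5064) = 5064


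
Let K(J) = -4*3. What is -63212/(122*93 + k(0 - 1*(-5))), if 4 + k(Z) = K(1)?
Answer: -31606/5665 ≈ -5.5792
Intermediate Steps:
K(J) = -12
k(Z) = -16 (k(Z) = -4 - 12 = -16)
-63212/(122*93 + k(0 - 1*(-5))) = -63212/(122*93 - 16) = -63212/(11346 - 16) = -63212/11330 = -63212*1/11330 = -31606/5665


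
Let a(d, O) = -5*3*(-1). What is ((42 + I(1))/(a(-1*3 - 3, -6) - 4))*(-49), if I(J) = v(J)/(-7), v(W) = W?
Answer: -2051/11 ≈ -186.45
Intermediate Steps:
a(d, O) = 15 (a(d, O) = -15*(-1) = 15)
I(J) = -J/7 (I(J) = J/(-7) = J*(-⅐) = -J/7)
((42 + I(1))/(a(-1*3 - 3, -6) - 4))*(-49) = ((42 - ⅐*1)/(15 - 4))*(-49) = ((42 - ⅐)/11)*(-49) = ((293/7)*(1/11))*(-49) = (293/77)*(-49) = -2051/11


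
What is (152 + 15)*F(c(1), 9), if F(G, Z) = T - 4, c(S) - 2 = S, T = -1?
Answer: -835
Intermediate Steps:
c(S) = 2 + S
F(G, Z) = -5 (F(G, Z) = -1 - 4 = -5)
(152 + 15)*F(c(1), 9) = (152 + 15)*(-5) = 167*(-5) = -835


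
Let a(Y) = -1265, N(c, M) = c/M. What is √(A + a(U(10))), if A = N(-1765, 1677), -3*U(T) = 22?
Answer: 7*I*√72664410/1677 ≈ 35.582*I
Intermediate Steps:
U(T) = -22/3 (U(T) = -⅓*22 = -22/3)
A = -1765/1677 ≈ -1.0525
√(A + a(U(10))) = √(-1765/1677 - 1265) = √(-2123170/1677) = 7*I*√72664410/1677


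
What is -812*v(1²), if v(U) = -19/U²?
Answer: 15428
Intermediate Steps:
v(U) = -19/U²
-812*v(1²) = -(-15428)/(1²)² = -(-15428)/1² = -(-15428) = -812*(-19) = 15428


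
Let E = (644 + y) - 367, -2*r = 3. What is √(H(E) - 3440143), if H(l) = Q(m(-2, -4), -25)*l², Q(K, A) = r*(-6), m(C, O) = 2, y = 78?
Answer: I*√2305918 ≈ 1518.5*I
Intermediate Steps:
r = -3/2 (r = -½*3 = -3/2 ≈ -1.5000)
Q(K, A) = 9 (Q(K, A) = -3/2*(-6) = 9)
E = 355 (E = (644 + 78) - 367 = 722 - 367 = 355)
H(l) = 9*l²
√(H(E) - 3440143) = √(9*355² - 3440143) = √(9*126025 - 3440143) = √(1134225 - 3440143) = √(-2305918) = I*√2305918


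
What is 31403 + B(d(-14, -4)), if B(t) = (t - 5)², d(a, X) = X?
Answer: 31484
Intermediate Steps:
B(t) = (-5 + t)²
31403 + B(d(-14, -4)) = 31403 + (-5 - 4)² = 31403 + (-9)² = 31403 + 81 = 31484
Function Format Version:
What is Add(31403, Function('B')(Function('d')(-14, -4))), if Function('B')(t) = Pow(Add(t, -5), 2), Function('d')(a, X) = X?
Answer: 31484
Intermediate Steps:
Function('B')(t) = Pow(Add(-5, t), 2)
Add(31403, Function('B')(Function('d')(-14, -4))) = Add(31403, Pow(Add(-5, -4), 2)) = Add(31403, Pow(-9, 2)) = Add(31403, 81) = 31484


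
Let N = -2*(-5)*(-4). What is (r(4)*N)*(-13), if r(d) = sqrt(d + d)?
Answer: 1040*sqrt(2) ≈ 1470.8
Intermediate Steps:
r(d) = sqrt(2)*sqrt(d) (r(d) = sqrt(2*d) = sqrt(2)*sqrt(d))
N = -40 (N = 10*(-4) = -40)
(r(4)*N)*(-13) = ((sqrt(2)*sqrt(4))*(-40))*(-13) = ((sqrt(2)*2)*(-40))*(-13) = ((2*sqrt(2))*(-40))*(-13) = -80*sqrt(2)*(-13) = 1040*sqrt(2)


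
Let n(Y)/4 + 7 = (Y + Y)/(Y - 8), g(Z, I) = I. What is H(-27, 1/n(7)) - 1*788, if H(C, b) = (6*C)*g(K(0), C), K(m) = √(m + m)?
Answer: 3586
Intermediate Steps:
K(m) = √2*√m (K(m) = √(2*m) = √2*√m)
n(Y) = -28 + 8*Y/(-8 + Y) (n(Y) = -28 + 4*((Y + Y)/(Y - 8)) = -28 + 4*((2*Y)/(-8 + Y)) = -28 + 4*(2*Y/(-8 + Y)) = -28 + 8*Y/(-8 + Y))
H(C, b) = 6*C² (H(C, b) = (6*C)*C = 6*C²)
H(-27, 1/n(7)) - 1*788 = 6*(-27)² - 1*788 = 6*729 - 788 = 4374 - 788 = 3586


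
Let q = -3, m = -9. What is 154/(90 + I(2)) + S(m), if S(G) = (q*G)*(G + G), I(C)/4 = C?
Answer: -3391/7 ≈ -484.43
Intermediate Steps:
I(C) = 4*C
S(G) = -6*G**2 (S(G) = (-3*G)*(G + G) = (-3*G)*(2*G) = -6*G**2)
154/(90 + I(2)) + S(m) = 154/(90 + 4*2) - 6*(-9)**2 = 154/(90 + 8) - 6*81 = 154/98 - 486 = 154*(1/98) - 486 = 11/7 - 486 = -3391/7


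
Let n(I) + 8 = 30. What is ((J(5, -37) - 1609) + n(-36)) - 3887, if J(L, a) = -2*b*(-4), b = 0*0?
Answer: -5474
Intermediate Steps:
n(I) = 22 (n(I) = -8 + 30 = 22)
b = 0
J(L, a) = 0 (J(L, a) = -2*0*(-4) = 0*(-4) = 0)
((J(5, -37) - 1609) + n(-36)) - 3887 = ((0 - 1609) + 22) - 3887 = (-1609 + 22) - 3887 = -1587 - 3887 = -5474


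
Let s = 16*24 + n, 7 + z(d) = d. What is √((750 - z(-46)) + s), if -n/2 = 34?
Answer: √1119 ≈ 33.451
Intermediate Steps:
n = -68 (n = -2*34 = -68)
z(d) = -7 + d
s = 316 (s = 16*24 - 68 = 384 - 68 = 316)
√((750 - z(-46)) + s) = √((750 - (-7 - 46)) + 316) = √((750 - 1*(-53)) + 316) = √((750 + 53) + 316) = √(803 + 316) = √1119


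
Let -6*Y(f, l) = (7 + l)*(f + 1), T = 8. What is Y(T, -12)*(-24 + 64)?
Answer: 300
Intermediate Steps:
Y(f, l) = -(1 + f)*(7 + l)/6 (Y(f, l) = -(7 + l)*(f + 1)/6 = -(7 + l)*(1 + f)/6 = -(1 + f)*(7 + l)/6)
Y(T, -12)*(-24 + 64) = (-7/6 - 7/6*8 - ⅙*(-12) - ⅙*8*(-12))*(-24 + 64) = (-7/6 - 28/3 + 2 + 16)*40 = (15/2)*40 = 300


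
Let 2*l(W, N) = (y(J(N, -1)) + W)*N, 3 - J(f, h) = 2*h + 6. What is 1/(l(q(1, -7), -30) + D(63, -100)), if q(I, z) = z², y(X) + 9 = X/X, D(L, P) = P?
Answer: -1/715 ≈ -0.0013986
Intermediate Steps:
J(f, h) = -3 - 2*h (J(f, h) = 3 - (2*h + 6) = 3 - (6 + 2*h) = 3 + (-6 - 2*h) = -3 - 2*h)
y(X) = -8 (y(X) = -9 + X/X = -9 + 1 = -8)
l(W, N) = N*(-8 + W)/2 (l(W, N) = ((-8 + W)*N)/2 = (N*(-8 + W))/2 = N*(-8 + W)/2)
1/(l(q(1, -7), -30) + D(63, -100)) = 1/((½)*(-30)*(-8 + (-7)²) - 100) = 1/((½)*(-30)*(-8 + 49) - 100) = 1/((½)*(-30)*41 - 100) = 1/(-615 - 100) = 1/(-715) = -1/715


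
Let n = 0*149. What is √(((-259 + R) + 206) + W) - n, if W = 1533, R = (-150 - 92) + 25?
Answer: √1263 ≈ 35.539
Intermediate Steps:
R = -217 (R = -242 + 25 = -217)
n = 0
√(((-259 + R) + 206) + W) - n = √(((-259 - 217) + 206) + 1533) - 1*0 = √((-476 + 206) + 1533) + 0 = √(-270 + 1533) + 0 = √1263 + 0 = √1263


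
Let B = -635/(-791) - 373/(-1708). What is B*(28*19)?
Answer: 3744691/6893 ≈ 543.26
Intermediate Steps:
B = 197089/193004 (B = -635*(-1/791) - 373*(-1/1708) = 635/791 + 373/1708 = 197089/193004 ≈ 1.0212)
B*(28*19) = 197089*(28*19)/193004 = (197089/193004)*532 = 3744691/6893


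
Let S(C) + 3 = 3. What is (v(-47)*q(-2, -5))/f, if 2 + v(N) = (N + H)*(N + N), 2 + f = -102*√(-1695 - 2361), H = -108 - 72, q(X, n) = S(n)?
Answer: 0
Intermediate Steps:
S(C) = 0 (S(C) = -3 + 3 = 0)
q(X, n) = 0
H = -180
f = -2 - 2652*I*√6 (f = -2 - 102*√(-1695 - 2361) = -2 - 2652*I*√6 ≈ -2.0 - 6496.0*I)
v(N) = -2 + 2*N*(-180 + N) (v(N) = -2 + (N - 180)*(N + N) = -2 + (-180 + N)*(2*N) = -2 + 2*N*(-180 + N))
(v(-47)*q(-2, -5))/f = ((-2 - 360*(-47) + 2*(-47)²)*0)/(-2 - 2652*I*√6) = ((-2 + 16920 + 2*2209)*0)/(-2 - 2652*I*√6) = ((-2 + 16920 + 4418)*0)/(-2 - 2652*I*√6) = (21336*0)/(-2 - 2652*I*√6) = 0/(-2 - 2652*I*√6) = 0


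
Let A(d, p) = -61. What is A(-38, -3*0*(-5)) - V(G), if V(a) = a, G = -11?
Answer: -50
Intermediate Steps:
A(-38, -3*0*(-5)) - V(G) = -61 - 1*(-11) = -61 + 11 = -50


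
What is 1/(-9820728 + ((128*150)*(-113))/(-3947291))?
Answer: -3947291/38765269078248 ≈ -1.0183e-7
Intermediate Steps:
1/(-9820728 + ((128*150)*(-113))/(-3947291)) = 1/(-9820728 + (19200*(-113))*(-1/3947291)) = 1/(-9820728 - 2169600*(-1/3947291)) = 1/(-9820728 + 2169600/3947291) = 1/(-38765269078248/3947291) = -3947291/38765269078248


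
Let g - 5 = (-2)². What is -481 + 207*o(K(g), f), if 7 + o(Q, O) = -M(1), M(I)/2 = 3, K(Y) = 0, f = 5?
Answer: -3172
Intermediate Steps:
g = 9 (g = 5 + (-2)² = 5 + 4 = 9)
M(I) = 6 (M(I) = 2*3 = 6)
o(Q, O) = -13 (o(Q, O) = -7 - 1*6 = -7 - 6 = -13)
-481 + 207*o(K(g), f) = -481 + 207*(-13) = -481 - 2691 = -3172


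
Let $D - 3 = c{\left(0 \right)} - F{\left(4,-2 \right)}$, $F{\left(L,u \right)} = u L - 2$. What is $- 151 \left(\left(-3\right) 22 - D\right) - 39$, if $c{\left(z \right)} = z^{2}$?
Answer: $11890$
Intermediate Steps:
$F{\left(L,u \right)} = -2 + L u$ ($F{\left(L,u \right)} = L u - 2 = -2 + L u$)
$D = 13$ ($D = 3 - \left(-2 + 0 - 8\right) = 3 + \left(0 - \left(-2 - 8\right)\right) = 3 + \left(0 - -10\right) = 3 + \left(0 + 10\right) = 3 + 10 = 13$)
$- 151 \left(\left(-3\right) 22 - D\right) - 39 = - 151 \left(\left(-3\right) 22 - 13\right) - 39 = - 151 \left(-66 - 13\right) - 39 = \left(-151\right) \left(-79\right) - 39 = 11929 - 39 = 11890$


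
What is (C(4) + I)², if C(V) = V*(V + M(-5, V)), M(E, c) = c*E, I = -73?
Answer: 18769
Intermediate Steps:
M(E, c) = E*c
C(V) = -4*V² (C(V) = V*(V - 5*V) = V*(-4*V) = -4*V²)
(C(4) + I)² = (-4*4² - 73)² = (-4*16 - 73)² = (-64 - 73)² = (-137)² = 18769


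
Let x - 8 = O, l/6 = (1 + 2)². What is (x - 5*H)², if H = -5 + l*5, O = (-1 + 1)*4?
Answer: 1734489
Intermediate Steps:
l = 54 (l = 6*(1 + 2)² = 6*3² = 6*9 = 54)
O = 0 (O = 0*4 = 0)
H = 265 (H = -5 + 54*5 = -5 + 270 = 265)
x = 8 (x = 8 + 0 = 8)
(x - 5*H)² = (8 - 5*265)² = (8 - 1325)² = (-1317)² = 1734489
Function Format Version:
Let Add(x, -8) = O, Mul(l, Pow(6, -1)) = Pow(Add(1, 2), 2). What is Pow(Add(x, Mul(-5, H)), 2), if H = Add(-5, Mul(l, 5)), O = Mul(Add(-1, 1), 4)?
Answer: 1734489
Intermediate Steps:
l = 54 (l = Mul(6, Pow(Add(1, 2), 2)) = Mul(6, Pow(3, 2)) = Mul(6, 9) = 54)
O = 0 (O = Mul(0, 4) = 0)
H = 265 (H = Add(-5, Mul(54, 5)) = Add(-5, 270) = 265)
x = 8 (x = Add(8, 0) = 8)
Pow(Add(x, Mul(-5, H)), 2) = Pow(Add(8, Mul(-5, 265)), 2) = Pow(Add(8, -1325), 2) = Pow(-1317, 2) = 1734489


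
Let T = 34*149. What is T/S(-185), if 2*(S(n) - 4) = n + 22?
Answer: -10132/155 ≈ -65.368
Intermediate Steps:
T = 5066
S(n) = 15 + n/2 (S(n) = 4 + (n + 22)/2 = 4 + (22 + n)/2 = 4 + (11 + n/2) = 15 + n/2)
T/S(-185) = 5066/(15 + (1/2)*(-185)) = 5066/(15 - 185/2) = 5066/(-155/2) = 5066*(-2/155) = -10132/155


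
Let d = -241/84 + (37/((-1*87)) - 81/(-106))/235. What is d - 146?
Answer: -301113315/2022692 ≈ -148.87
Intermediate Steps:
d = -5800283/2022692 (d = -241*1/84 + (37/(-87) - 81*(-1/106))*(1/235) = -241/84 + (37*(-1/87) + 81/106)*(1/235) = -241/84 + (-37/87 + 81/106)*(1/235) = -241/84 + (3125/9222)*(1/235) = -241/84 + 625/433434 = -5800283/2022692 ≈ -2.8676)
d - 146 = -5800283/2022692 - 146 = -301113315/2022692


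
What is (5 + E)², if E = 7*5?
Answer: 1600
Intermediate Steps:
E = 35
(5 + E)² = (5 + 35)² = 40² = 1600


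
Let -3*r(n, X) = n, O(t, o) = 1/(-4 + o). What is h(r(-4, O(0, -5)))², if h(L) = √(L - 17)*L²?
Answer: -12032/243 ≈ -49.514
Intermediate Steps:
r(n, X) = -n/3
h(L) = L²*√(-17 + L) (h(L) = √(-17 + L)*L² = L²*√(-17 + L))
h(r(-4, O(0, -5)))² = ((-⅓*(-4))²*√(-17 - ⅓*(-4)))² = ((4/3)²*√(-17 + 4/3))² = (16*√(-47/3)/9)² = (16*(I*√141/3)/9)² = (16*I*√141/27)² = -12032/243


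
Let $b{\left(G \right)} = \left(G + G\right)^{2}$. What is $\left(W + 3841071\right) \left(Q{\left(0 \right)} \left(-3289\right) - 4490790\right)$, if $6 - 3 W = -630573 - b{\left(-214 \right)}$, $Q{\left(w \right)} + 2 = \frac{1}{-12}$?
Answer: $- \frac{165954703390220}{9} \approx -1.8439 \cdot 10^{13}$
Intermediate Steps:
$b{\left(G \right)} = 4 G^{2}$ ($b{\left(G \right)} = \left(2 G\right)^{2} = 4 G^{2}$)
$Q{\left(w \right)} = - \frac{25}{12}$ ($Q{\left(w \right)} = -2 + \frac{1}{-12} = -2 - \frac{1}{12} = - \frac{25}{12}$)
$W = \frac{813763}{3}$ ($W = 2 - \frac{-630573 - 4 \left(-214\right)^{2}}{3} = 2 - \frac{-630573 - 4 \cdot 45796}{3} = 2 - \frac{-630573 - 183184}{3} = 2 - - \frac{813757}{3} = 2 + \frac{813757}{3} = \frac{813763}{3} \approx 2.7125 \cdot 10^{5}$)
$\left(W + 3841071\right) \left(Q{\left(0 \right)} \left(-3289\right) - 4490790\right) = \left(\frac{813763}{3} + 3841071\right) \left(\left(- \frac{25}{12}\right) \left(-3289\right) - 4490790\right) = \frac{12336976 \left(\frac{82225}{12} - 4490790\right)}{3} = \frac{12336976}{3} \left(- \frac{53807255}{12}\right) = - \frac{165954703390220}{9}$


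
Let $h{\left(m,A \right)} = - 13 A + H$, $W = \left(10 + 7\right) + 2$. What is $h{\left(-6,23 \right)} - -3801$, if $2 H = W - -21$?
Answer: $3522$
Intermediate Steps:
$W = 19$ ($W = 17 + 2 = 19$)
$H = 20$ ($H = \frac{19 - -21}{2} = \frac{19 + 21}{2} = \frac{1}{2} \cdot 40 = 20$)
$h{\left(m,A \right)} = 20 - 13 A$ ($h{\left(m,A \right)} = - 13 A + 20 = 20 - 13 A$)
$h{\left(-6,23 \right)} - -3801 = \left(20 - 299\right) - -3801 = \left(20 - 299\right) + 3801 = -279 + 3801 = 3522$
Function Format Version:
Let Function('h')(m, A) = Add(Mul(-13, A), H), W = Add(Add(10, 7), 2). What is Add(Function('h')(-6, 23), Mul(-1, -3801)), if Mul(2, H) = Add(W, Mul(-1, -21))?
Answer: 3522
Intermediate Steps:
W = 19 (W = Add(17, 2) = 19)
H = 20 (H = Mul(Rational(1, 2), Add(19, Mul(-1, -21))) = Mul(Rational(1, 2), Add(19, 21)) = Mul(Rational(1, 2), 40) = 20)
Function('h')(m, A) = Add(20, Mul(-13, A)) (Function('h')(m, A) = Add(Mul(-13, A), 20) = Add(20, Mul(-13, A)))
Add(Function('h')(-6, 23), Mul(-1, -3801)) = Add(Add(20, Mul(-13, 23)), Mul(-1, -3801)) = Add(Add(20, -299), 3801) = Add(-279, 3801) = 3522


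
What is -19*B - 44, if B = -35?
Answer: 621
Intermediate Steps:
-19*B - 44 = -19*(-35) - 44 = 665 - 44 = 621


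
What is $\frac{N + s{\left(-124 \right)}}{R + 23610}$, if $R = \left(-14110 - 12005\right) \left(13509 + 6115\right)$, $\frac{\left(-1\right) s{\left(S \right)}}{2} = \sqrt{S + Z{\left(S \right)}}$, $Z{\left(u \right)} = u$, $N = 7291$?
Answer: $- \frac{7291}{512457150} + \frac{2 i \sqrt{62}}{256228575} \approx -1.4228 \cdot 10^{-5} + 6.1461 \cdot 10^{-8} i$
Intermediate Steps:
$s{\left(S \right)} = - 2 \sqrt{2} \sqrt{S}$ ($s{\left(S \right)} = - 2 \sqrt{S + S} = - 2 \sqrt{2 S} = - 2 \sqrt{2} \sqrt{S}$)
$R = -512480760$ ($R = \left(-26115\right) 19624 = -512480760$)
$\frac{N + s{\left(-124 \right)}}{R + 23610} = \frac{7291 - 2 \sqrt{2} \sqrt{-124}}{-512480760 + 23610} = \frac{7291 - 2 \sqrt{2} \cdot 2 i \sqrt{31}}{-512457150} = \left(7291 - 4 i \sqrt{62}\right) \left(- \frac{1}{512457150}\right) = - \frac{7291}{512457150} + \frac{2 i \sqrt{62}}{256228575}$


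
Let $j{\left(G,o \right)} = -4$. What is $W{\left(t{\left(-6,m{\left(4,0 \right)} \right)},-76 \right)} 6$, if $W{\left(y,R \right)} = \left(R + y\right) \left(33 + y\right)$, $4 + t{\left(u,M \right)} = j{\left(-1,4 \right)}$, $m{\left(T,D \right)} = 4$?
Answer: $-12600$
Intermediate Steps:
$t{\left(u,M \right)} = -8$ ($t{\left(u,M \right)} = -4 - 4 = -8$)
$W{\left(y,R \right)} = \left(33 + y\right) \left(R + y\right)$
$W{\left(t{\left(-6,m{\left(4,0 \right)} \right)},-76 \right)} 6 = \left(\left(-8\right)^{2} + 33 \left(-76\right) + 33 \left(-8\right) - -608\right) 6 = \left(64 - 2508 - 264 + 608\right) 6 = \left(-2100\right) 6 = -12600$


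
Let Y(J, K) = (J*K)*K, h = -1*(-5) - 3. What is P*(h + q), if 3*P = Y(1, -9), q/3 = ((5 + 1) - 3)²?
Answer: 783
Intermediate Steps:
q = 27 (q = 3*((5 + 1) - 3)² = 3*(6 - 3)² = 3*3² = 3*9 = 27)
h = 2 (h = 5 - 3 = 2)
Y(J, K) = J*K²
P = 27 (P = (1*(-9)²)/3 = (1*81)/3 = (⅓)*81 = 27)
P*(h + q) = 27*(2 + 27) = 27*29 = 783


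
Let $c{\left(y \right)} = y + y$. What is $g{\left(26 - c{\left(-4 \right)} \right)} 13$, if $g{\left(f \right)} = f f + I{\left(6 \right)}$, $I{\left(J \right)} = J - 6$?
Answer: $15028$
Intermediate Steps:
$c{\left(y \right)} = 2 y$
$I{\left(J \right)} = -6 + J$ ($I{\left(J \right)} = J - 6 = -6 + J$)
$g{\left(f \right)} = f^{2}$ ($g{\left(f \right)} = f f + \left(-6 + 6\right) = f^{2} + 0 = f^{2}$)
$g{\left(26 - c{\left(-4 \right)} \right)} 13 = \left(26 - 2 \left(-4\right)\right)^{2} \cdot 13 = \left(26 - -8\right)^{2} \cdot 13 = \left(26 + 8\right)^{2} \cdot 13 = 34^{2} \cdot 13 = 1156 \cdot 13 = 15028$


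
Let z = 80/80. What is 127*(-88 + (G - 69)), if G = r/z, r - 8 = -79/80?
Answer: -1523873/80 ≈ -19048.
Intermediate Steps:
z = 1 (z = 80*(1/80) = 1)
r = 561/80 (r = 8 - 79/80 = 561/80 ≈ 7.0125)
G = 561/80 (G = (561/80)/1 = (561/80)*1 = 561/80 ≈ 7.0125)
127*(-88 + (G - 69)) = 127*(-88 + (561/80 - 69)) = 127*(-88 - 4959/80) = 127*(-11999/80) = -1523873/80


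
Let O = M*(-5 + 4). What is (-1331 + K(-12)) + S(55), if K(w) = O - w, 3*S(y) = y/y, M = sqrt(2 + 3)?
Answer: -3956/3 - sqrt(5) ≈ -1320.9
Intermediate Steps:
M = sqrt(5) ≈ 2.2361
S(y) = 1/3 (S(y) = (y/y)/3 = (1/3)*1 = 1/3)
O = -sqrt(5) (O = sqrt(5)*(-5 + 4) = sqrt(5)*(-1) = -sqrt(5) ≈ -2.2361)
K(w) = -w - sqrt(5) (K(w) = -sqrt(5) - w = -w - sqrt(5))
(-1331 + K(-12)) + S(55) = (-1331 + (-1*(-12) - sqrt(5))) + 1/3 = (-1331 + (12 - sqrt(5))) + 1/3 = (-1319 - sqrt(5)) + 1/3 = -3956/3 - sqrt(5)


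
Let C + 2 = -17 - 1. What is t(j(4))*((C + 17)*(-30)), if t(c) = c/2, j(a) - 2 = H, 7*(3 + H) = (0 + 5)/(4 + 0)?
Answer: -1035/28 ≈ -36.964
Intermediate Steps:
C = -20 (C = -2 + (-17 - 1) = -2 - 18 = -20)
H = -79/28 (H = -3 + ((0 + 5)/(4 + 0))/7 = -3 + (5/4)/7 = -3 + (5*(1/4))/7 = -3 + (1/7)*(5/4) = -3 + 5/28 = -79/28 ≈ -2.8214)
j(a) = -23/28 (j(a) = 2 - 79/28 = -23/28)
t(c) = c/2 (t(c) = c*(1/2) = c/2)
t(j(4))*((C + 17)*(-30)) = ((1/2)*(-23/28))*((-20 + 17)*(-30)) = -(-69)*(-30)/56 = -23/56*90 = -1035/28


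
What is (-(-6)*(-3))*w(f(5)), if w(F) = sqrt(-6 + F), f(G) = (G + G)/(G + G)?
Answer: -18*I*sqrt(5) ≈ -40.249*I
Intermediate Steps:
f(G) = 1 (f(G) = (2*G)/((2*G)) = (2*G)*(1/(2*G)) = 1)
(-(-6)*(-3))*w(f(5)) = (-(-6)*(-3))*sqrt(-6 + 1) = (-1*18)*sqrt(-5) = -18*I*sqrt(5)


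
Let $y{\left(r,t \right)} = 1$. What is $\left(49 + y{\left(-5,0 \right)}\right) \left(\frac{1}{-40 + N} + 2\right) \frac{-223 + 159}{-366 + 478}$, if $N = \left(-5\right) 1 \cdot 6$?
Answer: $- \frac{2780}{49} \approx -56.735$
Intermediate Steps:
$N = -30$ ($N = \left(-5\right) 6 = -30$)
$\left(49 + y{\left(-5,0 \right)}\right) \left(\frac{1}{-40 + N} + 2\right) \frac{-223 + 159}{-366 + 478} = \left(49 + 1\right) \left(\frac{1}{-40 - 30} + 2\right) \frac{-223 + 159}{-366 + 478} = 50 \left(\frac{1}{-70} + 2\right) \left(- \frac{64}{112}\right) = 50 \left(- \frac{1}{70} + 2\right) \left(\left(-64\right) \frac{1}{112}\right) = 50 \cdot \frac{139}{70} \left(- \frac{4}{7}\right) = \frac{695}{7} \left(- \frac{4}{7}\right) = - \frac{2780}{49}$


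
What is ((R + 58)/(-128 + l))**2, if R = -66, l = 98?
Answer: 16/225 ≈ 0.071111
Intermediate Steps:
((R + 58)/(-128 + l))**2 = ((-66 + 58)/(-128 + 98))**2 = (-8/(-30))**2 = (-8*(-1/30))**2 = (4/15)**2 = 16/225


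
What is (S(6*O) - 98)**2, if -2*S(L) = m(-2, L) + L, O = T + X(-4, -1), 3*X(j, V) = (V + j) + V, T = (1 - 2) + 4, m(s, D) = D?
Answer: 10816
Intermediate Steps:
T = 3 (T = -1 + 4 = 3)
X(j, V) = j/3 + 2*V/3 (X(j, V) = ((V + j) + V)/3 = (j + 2*V)/3 = j/3 + 2*V/3)
O = 1 (O = 3 + ((1/3)*(-4) + (2/3)*(-1)) = 3 + (-4/3 - 2/3) = 3 - 2 = 1)
S(L) = -L (S(L) = -(L + L)/2 = -L)
(S(6*O) - 98)**2 = (-6 - 98)**2 = (-104)**2 = 10816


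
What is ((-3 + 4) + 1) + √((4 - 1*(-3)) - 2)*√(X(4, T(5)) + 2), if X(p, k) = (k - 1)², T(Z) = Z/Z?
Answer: 2 + √10 ≈ 5.1623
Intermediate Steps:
T(Z) = 1
X(p, k) = (-1 + k)²
((-3 + 4) + 1) + √((4 - 1*(-3)) - 2)*√(X(4, T(5)) + 2) = ((-3 + 4) + 1) + √((4 - 1*(-3)) - 2)*√((-1 + 1)² + 2) = (1 + 1) + √((4 + 3) - 2)*√(0² + 2) = 2 + √(7 - 2)*√(0 + 2) = 2 + √5*√2 = 2 + √10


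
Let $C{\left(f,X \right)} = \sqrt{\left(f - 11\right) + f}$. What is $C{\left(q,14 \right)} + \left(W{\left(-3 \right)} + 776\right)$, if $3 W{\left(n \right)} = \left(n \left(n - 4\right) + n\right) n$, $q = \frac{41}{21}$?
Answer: $758 + \frac{i \sqrt{3129}}{21} \approx 758.0 + 2.6637 i$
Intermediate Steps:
$q = \frac{41}{21}$ ($q = 41 \cdot \frac{1}{21} = \frac{41}{21} \approx 1.9524$)
$C{\left(f,X \right)} = \sqrt{-11 + 2 f}$ ($C{\left(f,X \right)} = \sqrt{\left(-11 + f\right) + f} = \sqrt{-11 + 2 f}$)
$W{\left(n \right)} = \frac{n \left(n + n \left(-4 + n\right)\right)}{3}$ ($W{\left(n \right)} = \frac{\left(n \left(n - 4\right) + n\right) n}{3} = \frac{\left(n \left(-4 + n\right) + n\right) n}{3} = \frac{\left(n + n \left(-4 + n\right)\right) n}{3} = \frac{n \left(n + n \left(-4 + n\right)\right)}{3}$)
$C{\left(q,14 \right)} + \left(W{\left(-3 \right)} + 776\right) = \sqrt{-11 + 2 \cdot \frac{41}{21}} + \left(\frac{\left(-3\right)^{2} \left(-3 - 3\right)}{3} + 776\right) = \sqrt{-11 + \frac{82}{21}} + \left(\frac{1}{3} \cdot 9 \left(-6\right) + 776\right) = \sqrt{- \frac{149}{21}} + \left(-18 + 776\right) = \frac{i \sqrt{3129}}{21} + 758 = 758 + \frac{i \sqrt{3129}}{21}$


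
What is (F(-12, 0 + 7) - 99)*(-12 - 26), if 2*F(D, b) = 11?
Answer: 3553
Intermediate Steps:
F(D, b) = 11/2 (F(D, b) = (1/2)*11 = 11/2)
(F(-12, 0 + 7) - 99)*(-12 - 26) = (11/2 - 99)*(-12 - 26) = -187/2*(-38) = 3553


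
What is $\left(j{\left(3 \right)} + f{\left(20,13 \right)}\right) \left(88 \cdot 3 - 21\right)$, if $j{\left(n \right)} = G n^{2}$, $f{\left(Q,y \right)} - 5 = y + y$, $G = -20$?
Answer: $-36207$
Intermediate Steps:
$f{\left(Q,y \right)} = 5 + 2 y$ ($f{\left(Q,y \right)} = 5 + \left(y + y\right) = 5 + 2 y$)
$j{\left(n \right)} = - 20 n^{2}$
$\left(j{\left(3 \right)} + f{\left(20,13 \right)}\right) \left(88 \cdot 3 - 21\right) = \left(- 20 \cdot 3^{2} + \left(5 + 2 \cdot 13\right)\right) \left(88 \cdot 3 - 21\right) = \left(\left(-20\right) 9 + \left(5 + 26\right)\right) \left(264 - 21\right) = \left(-180 + 31\right) 243 = \left(-149\right) 243 = -36207$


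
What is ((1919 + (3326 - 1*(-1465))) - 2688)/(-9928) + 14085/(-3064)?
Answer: -19019911/3802424 ≈ -5.0020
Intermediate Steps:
((1919 + (3326 - 1*(-1465))) - 2688)/(-9928) + 14085/(-3064) = ((1919 + (3326 + 1465)) - 2688)*(-1/9928) + 14085*(-1/3064) = ((1919 + 4791) - 2688)*(-1/9928) - 14085/3064 = (6710 - 2688)*(-1/9928) - 14085/3064 = 4022*(-1/9928) - 14085/3064 = -2011/4964 - 14085/3064 = -19019911/3802424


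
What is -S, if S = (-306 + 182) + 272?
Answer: -148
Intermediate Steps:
S = 148 (S = -124 + 272 = 148)
-S = -1*148 = -148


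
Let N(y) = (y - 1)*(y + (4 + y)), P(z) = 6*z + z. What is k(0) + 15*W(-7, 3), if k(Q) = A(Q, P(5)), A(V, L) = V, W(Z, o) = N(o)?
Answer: 300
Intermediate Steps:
P(z) = 7*z
N(y) = (-1 + y)*(4 + 2*y)
W(Z, o) = -4 + 2*o + 2*o**2
k(Q) = Q
k(0) + 15*W(-7, 3) = 0 + 15*(-4 + 2*3 + 2*3**2) = 0 + 15*(-4 + 6 + 2*9) = 0 + 15*(-4 + 6 + 18) = 0 + 15*20 = 0 + 300 = 300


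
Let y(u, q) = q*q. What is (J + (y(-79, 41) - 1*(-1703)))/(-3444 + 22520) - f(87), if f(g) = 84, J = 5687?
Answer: -1593313/19076 ≈ -83.524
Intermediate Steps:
y(u, q) = q²
(J + (y(-79, 41) - 1*(-1703)))/(-3444 + 22520) - f(87) = (5687 + (41² - 1*(-1703)))/(-3444 + 22520) - 1*84 = (5687 + (1681 + 1703))/19076 - 84 = (5687 + 3384)*(1/19076) - 84 = 9071*(1/19076) - 84 = 9071/19076 - 84 = -1593313/19076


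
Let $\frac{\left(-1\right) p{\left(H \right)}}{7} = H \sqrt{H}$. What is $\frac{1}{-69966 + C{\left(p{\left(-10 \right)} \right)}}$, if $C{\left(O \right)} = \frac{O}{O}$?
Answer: $- \frac{1}{69965} \approx -1.4293 \cdot 10^{-5}$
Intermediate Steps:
$p{\left(H \right)} = - 7 H^{\frac{3}{2}}$ ($p{\left(H \right)} = - 7 H \sqrt{H} = - 7 H^{\frac{3}{2}}$)
$C{\left(O \right)} = 1$
$\frac{1}{-69966 + C{\left(p{\left(-10 \right)} \right)}} = \frac{1}{-69966 + 1} = \frac{1}{-69965} = - \frac{1}{69965}$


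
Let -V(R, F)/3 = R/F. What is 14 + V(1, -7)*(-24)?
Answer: 26/7 ≈ 3.7143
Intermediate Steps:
V(R, F) = -3*R/F
14 + V(1, -7)*(-24) = 14 - 3*1/(-7)*(-24) = 14 - 3*1*(-⅐)*(-24) = 14 + (3/7)*(-24) = 14 - 72/7 = 26/7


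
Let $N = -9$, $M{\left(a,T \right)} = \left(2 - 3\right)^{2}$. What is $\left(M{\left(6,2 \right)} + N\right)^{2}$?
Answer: $64$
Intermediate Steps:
$M{\left(a,T \right)} = 1$ ($M{\left(a,T \right)} = \left(-1\right)^{2} = 1$)
$\left(M{\left(6,2 \right)} + N\right)^{2} = \left(1 - 9\right)^{2} = \left(-8\right)^{2} = 64$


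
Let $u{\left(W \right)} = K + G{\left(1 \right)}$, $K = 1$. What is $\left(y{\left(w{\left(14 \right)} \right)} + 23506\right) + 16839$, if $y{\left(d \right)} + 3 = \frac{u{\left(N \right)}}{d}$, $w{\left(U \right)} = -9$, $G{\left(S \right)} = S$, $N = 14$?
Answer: $\frac{363076}{9} \approx 40342.0$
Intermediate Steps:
$u{\left(W \right)} = 2$ ($u{\left(W \right)} = 1 + 1 = 2$)
$y{\left(d \right)} = -3 + \frac{2}{d}$
$\left(y{\left(w{\left(14 \right)} \right)} + 23506\right) + 16839 = \left(\left(-3 + \frac{2}{-9}\right) + 23506\right) + 16839 = \left(\left(-3 + 2 \left(- \frac{1}{9}\right)\right) + 23506\right) + 16839 = \left(\left(-3 - \frac{2}{9}\right) + 23506\right) + 16839 = \left(- \frac{29}{9} + 23506\right) + 16839 = \frac{211525}{9} + 16839 = \frac{363076}{9}$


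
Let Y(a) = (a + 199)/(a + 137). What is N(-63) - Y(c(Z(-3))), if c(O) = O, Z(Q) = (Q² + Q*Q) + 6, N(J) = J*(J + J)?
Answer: 1277795/161 ≈ 7936.6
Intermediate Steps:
N(J) = 2*J² (N(J) = J*(2*J) = 2*J²)
Z(Q) = 6 + 2*Q² (Z(Q) = (Q² + Q²) + 6 = 2*Q² + 6 = 6 + 2*Q²)
Y(a) = (199 + a)/(137 + a)
N(-63) - Y(c(Z(-3))) = 2*(-63)² - (199 + (6 + 2*(-3)²))/(137 + (6 + 2*(-3)²)) = 2*3969 - (199 + (6 + 2*9))/(137 + (6 + 2*9)) = 7938 - (199 + (6 + 18))/(137 + (6 + 18)) = 7938 - (199 + 24)/(137 + 24) = 7938 - 223/161 = 1277795/161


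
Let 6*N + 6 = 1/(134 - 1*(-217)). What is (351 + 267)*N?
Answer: -216815/351 ≈ -617.71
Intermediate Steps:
N = -2105/2106 (N = -1 + 1/(6*(134 - 1*(-217))) = -1 + 1/(6*(134 + 217)) = -1 + (⅙)/351 = -1 + (⅙)*(1/351) = -1 + 1/2106 = -2105/2106 ≈ -0.99953)
(351 + 267)*N = (351 + 267)*(-2105/2106) = 618*(-2105/2106) = -216815/351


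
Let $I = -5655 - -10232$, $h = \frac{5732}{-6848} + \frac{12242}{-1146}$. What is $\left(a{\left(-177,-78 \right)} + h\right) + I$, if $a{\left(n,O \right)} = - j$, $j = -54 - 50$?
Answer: $\frac{4580648395}{980976} \approx 4669.5$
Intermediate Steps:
$j = -104$ ($j = -54 - 50 = -104$)
$h = - \frac{11300261}{980976}$ ($h = 5732 \left(- \frac{1}{6848}\right) + 12242 \left(- \frac{1}{1146}\right) = - \frac{1433}{1712} - \frac{6121}{573} = - \frac{11300261}{980976} \approx -11.519$)
$a{\left(n,O \right)} = 104$ ($a{\left(n,O \right)} = \left(-1\right) \left(-104\right) = 104$)
$I = 4577$ ($I = -5655 + 10232 = 4577$)
$\left(a{\left(-177,-78 \right)} + h\right) + I = \left(104 - \frac{11300261}{980976}\right) + 4577 = \frac{90721243}{980976} + 4577 = \frac{4580648395}{980976}$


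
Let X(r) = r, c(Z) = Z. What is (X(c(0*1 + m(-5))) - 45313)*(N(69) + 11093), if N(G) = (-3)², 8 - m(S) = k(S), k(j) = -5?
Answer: -502920600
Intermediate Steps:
m(S) = 13 (m(S) = 8 - 1*(-5) = 8 + 5 = 13)
N(G) = 9
(X(c(0*1 + m(-5))) - 45313)*(N(69) + 11093) = ((0*1 + 13) - 45313)*(9 + 11093) = ((0 + 13) - 45313)*11102 = (13 - 45313)*11102 = -45300*11102 = -502920600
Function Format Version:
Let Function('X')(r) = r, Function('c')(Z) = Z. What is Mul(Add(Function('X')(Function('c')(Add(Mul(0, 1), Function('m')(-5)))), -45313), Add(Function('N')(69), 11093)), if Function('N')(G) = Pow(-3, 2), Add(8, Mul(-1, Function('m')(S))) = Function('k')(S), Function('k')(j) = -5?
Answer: -502920600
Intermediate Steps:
Function('m')(S) = 13 (Function('m')(S) = Add(8, Mul(-1, -5)) = Add(8, 5) = 13)
Function('N')(G) = 9
Mul(Add(Function('X')(Function('c')(Add(Mul(0, 1), Function('m')(-5)))), -45313), Add(Function('N')(69), 11093)) = Mul(Add(Add(Mul(0, 1), 13), -45313), Add(9, 11093)) = Mul(Add(Add(0, 13), -45313), 11102) = Mul(Add(13, -45313), 11102) = Mul(-45300, 11102) = -502920600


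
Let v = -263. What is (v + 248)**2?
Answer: 225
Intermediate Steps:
(v + 248)**2 = (-263 + 248)**2 = (-15)**2 = 225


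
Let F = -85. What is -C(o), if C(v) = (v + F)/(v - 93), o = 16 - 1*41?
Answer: -55/59 ≈ -0.93220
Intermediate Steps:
o = -25 (o = 16 - 41 = -25)
C(v) = (-85 + v)/(-93 + v) (C(v) = (v - 85)/(v - 93) = (-85 + v)/(-93 + v))
-C(o) = -(-85 - 25)/(-93 - 25) = -(-110)/(-118) = -(-1)*(-110)/118 = -1*55/59 = -55/59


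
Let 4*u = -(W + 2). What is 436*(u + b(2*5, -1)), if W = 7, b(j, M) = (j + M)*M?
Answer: -4905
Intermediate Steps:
b(j, M) = M*(M + j) (b(j, M) = (M + j)*M = M*(M + j))
u = -9/4 (u = (-(7 + 2))/4 = (-1*9)/4 = (1/4)*(-9) = -9/4 ≈ -2.2500)
436*(u + b(2*5, -1)) = 436*(-9/4 - (-1 + 2*5)) = 436*(-9/4 - (-1 + 10)) = 436*(-9/4 - 1*9) = 436*(-9/4 - 9) = 436*(-45/4) = -4905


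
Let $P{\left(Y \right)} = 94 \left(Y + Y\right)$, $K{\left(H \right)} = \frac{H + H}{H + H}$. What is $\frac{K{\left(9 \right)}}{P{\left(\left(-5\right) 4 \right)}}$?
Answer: $- \frac{1}{3760} \approx -0.00026596$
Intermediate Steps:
$K{\left(H \right)} = 1$ ($K{\left(H \right)} = \frac{2 H}{2 H} = 2 H \frac{1}{2 H} = 1$)
$P{\left(Y \right)} = 188 Y$ ($P{\left(Y \right)} = 94 \cdot 2 Y = 188 Y$)
$\frac{K{\left(9 \right)}}{P{\left(\left(-5\right) 4 \right)}} = 1 \frac{1}{188 \left(\left(-5\right) 4\right)} = 1 \frac{1}{188 \left(-20\right)} = 1 \frac{1}{-3760} = 1 \left(- \frac{1}{3760}\right) = - \frac{1}{3760}$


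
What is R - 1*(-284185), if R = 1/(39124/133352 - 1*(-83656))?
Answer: 792573069288503/2788933509 ≈ 2.8419e+5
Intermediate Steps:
R = 33338/2788933509 (R = 1/(39124*(1/133352) + 83656) = 1/(9781/33338 + 83656) = 1/(2788933509/33338) = 33338/2788933509 ≈ 1.1954e-5)
R - 1*(-284185) = 33338/2788933509 - 1*(-284185) = 33338/2788933509 + 284185 = 792573069288503/2788933509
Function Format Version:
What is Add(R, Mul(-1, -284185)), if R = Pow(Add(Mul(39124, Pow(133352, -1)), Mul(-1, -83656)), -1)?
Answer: Rational(792573069288503, 2788933509) ≈ 2.8419e+5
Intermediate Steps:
R = Rational(33338, 2788933509) (R = Pow(Add(Mul(39124, Rational(1, 133352)), 83656), -1) = Pow(Add(Rational(9781, 33338), 83656), -1) = Pow(Rational(2788933509, 33338), -1) = Rational(33338, 2788933509) ≈ 1.1954e-5)
Add(R, Mul(-1, -284185)) = Add(Rational(33338, 2788933509), Mul(-1, -284185)) = Add(Rational(33338, 2788933509), 284185) = Rational(792573069288503, 2788933509)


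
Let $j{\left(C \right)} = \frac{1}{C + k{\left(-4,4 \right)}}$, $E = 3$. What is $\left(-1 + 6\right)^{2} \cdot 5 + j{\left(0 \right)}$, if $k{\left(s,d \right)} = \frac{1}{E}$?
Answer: $128$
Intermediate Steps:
$k{\left(s,d \right)} = \frac{1}{3}$
$j{\left(C \right)} = \frac{1}{\frac{1}{3} + C}$ ($j{\left(C \right)} = \frac{1}{C + \frac{1}{3}} = \frac{1}{\frac{1}{3} + C}$)
$\left(-1 + 6\right)^{2} \cdot 5 + j{\left(0 \right)} = \left(-1 + 6\right)^{2} \cdot 5 + \frac{3}{1 + 3 \cdot 0} = 5^{2} \cdot 5 + \frac{3}{1 + 0} = 25 \cdot 5 + \frac{3}{1} = 125 + 3 \cdot 1 = 125 + 3 = 128$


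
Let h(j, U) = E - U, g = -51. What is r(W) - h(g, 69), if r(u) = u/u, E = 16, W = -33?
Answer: 54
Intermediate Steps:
h(j, U) = 16 - U
r(u) = 1
r(W) - h(g, 69) = 1 - (16 - 1*69) = 1 - (16 - 69) = 1 - 1*(-53) = 1 + 53 = 54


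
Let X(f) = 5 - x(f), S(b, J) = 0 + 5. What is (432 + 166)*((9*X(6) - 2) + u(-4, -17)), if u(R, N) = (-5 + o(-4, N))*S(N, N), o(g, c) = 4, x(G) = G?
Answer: -9568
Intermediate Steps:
S(b, J) = 5
u(R, N) = -5 (u(R, N) = (-5 + 4)*5 = -1*5 = -5)
X(f) = 5 - f
(432 + 166)*((9*X(6) - 2) + u(-4, -17)) = (432 + 166)*((9*(5 - 1*6) - 2) - 5) = 598*((9*(5 - 6) - 2) - 5) = 598*((9*(-1) - 2) - 5) = 598*((-9 - 2) - 5) = 598*(-11 - 5) = 598*(-16) = -9568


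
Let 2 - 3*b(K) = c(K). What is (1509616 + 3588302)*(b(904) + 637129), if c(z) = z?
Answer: 3246498623410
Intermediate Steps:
b(K) = ⅔ - K/3
(1509616 + 3588302)*(b(904) + 637129) = (1509616 + 3588302)*((⅔ - ⅓*904) + 637129) = 5097918*((⅔ - 904/3) + 637129) = 5097918*(-902/3 + 637129) = 5097918*(1910485/3) = 3246498623410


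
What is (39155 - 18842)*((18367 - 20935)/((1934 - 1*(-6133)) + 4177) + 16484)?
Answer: 1024930644066/3061 ≈ 3.3484e+8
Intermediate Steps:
(39155 - 18842)*((18367 - 20935)/((1934 - 1*(-6133)) + 4177) + 16484) = 20313*(-2568/((1934 + 6133) + 4177) + 16484) = 20313*(-2568/(8067 + 4177) + 16484) = 20313*(-2568/12244 + 16484) = 20313*(-2568*1/12244 + 16484) = 20313*(-642/3061 + 16484) = 20313*(50456882/3061) = 1024930644066/3061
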